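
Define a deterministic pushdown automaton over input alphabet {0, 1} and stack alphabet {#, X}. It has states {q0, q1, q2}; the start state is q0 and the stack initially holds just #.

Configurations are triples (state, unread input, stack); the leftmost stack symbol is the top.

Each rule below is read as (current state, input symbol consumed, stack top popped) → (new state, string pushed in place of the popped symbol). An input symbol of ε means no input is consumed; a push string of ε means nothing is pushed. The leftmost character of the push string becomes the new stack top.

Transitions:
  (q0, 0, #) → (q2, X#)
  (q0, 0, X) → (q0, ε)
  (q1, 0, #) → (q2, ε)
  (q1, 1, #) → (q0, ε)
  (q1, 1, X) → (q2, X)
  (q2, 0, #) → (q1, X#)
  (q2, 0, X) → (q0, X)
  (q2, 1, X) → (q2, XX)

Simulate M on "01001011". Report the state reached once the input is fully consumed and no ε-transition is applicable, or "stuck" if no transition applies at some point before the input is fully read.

stuck

(q0, 01001011, #)
  read 0, top #: go to q2, push X# → (q2, 1001011, X#)
  read 1, top X: go to q2, push XX → (q2, 001011, XX#)
  read 0, top X: go to q0, push X → (q0, 01011, XX#)
  read 0, top X: go to q0, push ε → (q0, 1011, X#)
No transition for (q0, 1, top X); M blocks with input 1011 remaining.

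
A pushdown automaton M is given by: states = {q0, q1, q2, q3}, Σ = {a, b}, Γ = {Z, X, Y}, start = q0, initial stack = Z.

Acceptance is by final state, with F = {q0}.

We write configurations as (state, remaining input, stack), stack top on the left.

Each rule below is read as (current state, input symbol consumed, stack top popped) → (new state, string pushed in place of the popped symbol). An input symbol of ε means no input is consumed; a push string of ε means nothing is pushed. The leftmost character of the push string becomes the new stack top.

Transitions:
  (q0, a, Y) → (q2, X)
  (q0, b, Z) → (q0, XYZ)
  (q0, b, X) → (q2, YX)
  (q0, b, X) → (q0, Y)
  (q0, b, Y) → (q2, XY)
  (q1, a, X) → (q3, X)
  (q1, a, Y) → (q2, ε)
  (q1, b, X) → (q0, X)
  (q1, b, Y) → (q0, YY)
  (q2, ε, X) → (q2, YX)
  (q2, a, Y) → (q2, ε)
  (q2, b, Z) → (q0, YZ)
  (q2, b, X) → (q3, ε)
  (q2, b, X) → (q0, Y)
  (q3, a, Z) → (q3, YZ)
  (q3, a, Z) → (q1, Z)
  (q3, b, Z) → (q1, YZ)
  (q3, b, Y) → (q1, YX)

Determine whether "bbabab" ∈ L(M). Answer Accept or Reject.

One accepting computation: (q0, bbabab, Z) ⊢ (q0, babab, XYZ) ⊢ (q2, abab, YXYZ) ⊢ (q2, bab, XYZ) ⊢ (q0, ab, YYZ) ⊢ (q2, b, XYZ) ⊢ (q0, ε, YYZ)
All input consumed and state q0 ∈ F.

Accept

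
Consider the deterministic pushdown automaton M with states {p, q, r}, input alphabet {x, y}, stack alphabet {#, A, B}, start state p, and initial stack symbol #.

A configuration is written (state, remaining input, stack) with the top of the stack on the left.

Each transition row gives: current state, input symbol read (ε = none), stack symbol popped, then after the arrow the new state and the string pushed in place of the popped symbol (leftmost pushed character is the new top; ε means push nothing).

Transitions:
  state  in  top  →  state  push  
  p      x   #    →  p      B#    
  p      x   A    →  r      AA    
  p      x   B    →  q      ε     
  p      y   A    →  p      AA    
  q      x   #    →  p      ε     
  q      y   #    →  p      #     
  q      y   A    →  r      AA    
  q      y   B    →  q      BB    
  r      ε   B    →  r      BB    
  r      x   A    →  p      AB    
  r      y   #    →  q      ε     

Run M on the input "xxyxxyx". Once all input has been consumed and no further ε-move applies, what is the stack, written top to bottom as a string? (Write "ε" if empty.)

(p, xxyxxyx, #) ⊢ (p, xyxxyx, B#) ⊢ (q, yxxyx, #) ⊢ (p, xxyx, #) ⊢ (p, xyx, B#) ⊢ (q, yx, #) ⊢ (p, x, #) ⊢ (p, ε, B#)
All input consumed in state p with stack B#.

B#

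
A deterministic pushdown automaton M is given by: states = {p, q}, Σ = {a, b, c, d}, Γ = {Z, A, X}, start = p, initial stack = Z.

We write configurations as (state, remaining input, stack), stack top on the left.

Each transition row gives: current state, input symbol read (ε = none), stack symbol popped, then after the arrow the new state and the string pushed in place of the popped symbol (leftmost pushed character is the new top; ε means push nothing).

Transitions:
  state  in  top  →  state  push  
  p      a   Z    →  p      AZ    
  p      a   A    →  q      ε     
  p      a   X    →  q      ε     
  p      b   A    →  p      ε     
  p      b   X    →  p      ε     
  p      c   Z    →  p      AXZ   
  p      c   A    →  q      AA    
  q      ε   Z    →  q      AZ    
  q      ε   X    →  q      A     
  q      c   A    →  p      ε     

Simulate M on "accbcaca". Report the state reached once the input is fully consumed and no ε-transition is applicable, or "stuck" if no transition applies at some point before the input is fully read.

(p, accbcaca, Z)
  read a, top Z: go to p, push AZ → (p, ccbcaca, AZ)
  read c, top A: go to q, push AA → (q, cbcaca, AAZ)
  read c, top A: go to p, push ε → (p, bcaca, AZ)
  read b, top A: go to p, push ε → (p, caca, Z)
  read c, top Z: go to p, push AXZ → (p, aca, AXZ)
  read a, top A: go to q, push ε → (q, ca, XZ)
  ε-move, top X: go to q, push A → (q, ca, AZ)
  read c, top A: go to p, push ε → (p, a, Z)
  read a, top Z: go to p, push AZ → (p, ε, AZ)
All input consumed; M is in state p.

p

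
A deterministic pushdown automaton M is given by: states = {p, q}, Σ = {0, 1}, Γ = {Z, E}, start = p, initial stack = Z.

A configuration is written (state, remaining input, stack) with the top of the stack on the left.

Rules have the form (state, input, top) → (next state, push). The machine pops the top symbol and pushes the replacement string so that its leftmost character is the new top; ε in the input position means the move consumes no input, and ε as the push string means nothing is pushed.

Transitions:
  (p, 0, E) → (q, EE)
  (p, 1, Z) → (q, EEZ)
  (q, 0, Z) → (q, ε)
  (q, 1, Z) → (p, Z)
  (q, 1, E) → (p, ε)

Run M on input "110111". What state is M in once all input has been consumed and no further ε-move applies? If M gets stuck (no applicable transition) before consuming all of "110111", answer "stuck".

(p, 110111, Z)
  read 1, top Z: go to q, push EEZ → (q, 10111, EEZ)
  read 1, top E: go to p, push ε → (p, 0111, EZ)
  read 0, top E: go to q, push EE → (q, 111, EEZ)
  read 1, top E: go to p, push ε → (p, 11, EZ)
No transition for (p, 1, top E); M blocks with input 11 remaining.

stuck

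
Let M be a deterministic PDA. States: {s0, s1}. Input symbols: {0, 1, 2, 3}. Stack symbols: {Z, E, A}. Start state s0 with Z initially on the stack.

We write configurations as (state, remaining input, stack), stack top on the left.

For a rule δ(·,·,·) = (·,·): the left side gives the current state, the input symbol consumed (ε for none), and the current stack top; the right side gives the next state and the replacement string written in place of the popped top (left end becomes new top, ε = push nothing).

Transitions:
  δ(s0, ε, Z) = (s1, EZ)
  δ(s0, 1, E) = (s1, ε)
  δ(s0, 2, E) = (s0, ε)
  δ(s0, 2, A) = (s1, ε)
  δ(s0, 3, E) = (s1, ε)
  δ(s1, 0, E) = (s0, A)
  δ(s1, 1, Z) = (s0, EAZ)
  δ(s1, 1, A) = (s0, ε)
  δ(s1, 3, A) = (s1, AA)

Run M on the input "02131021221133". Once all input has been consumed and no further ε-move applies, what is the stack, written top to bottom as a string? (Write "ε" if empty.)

AAAZ

(s0, 02131021221133, Z)
  ε-move, top Z: go to s1, push EZ → (s1, 02131021221133, EZ)
  read 0, top E: go to s0, push A → (s0, 2131021221133, AZ)
  read 2, top A: go to s1, push ε → (s1, 131021221133, Z)
  read 1, top Z: go to s0, push EAZ → (s0, 31021221133, EAZ)
  read 3, top E: go to s1, push ε → (s1, 1021221133, AZ)
  read 1, top A: go to s0, push ε → (s0, 021221133, Z)
  ε-move, top Z: go to s1, push EZ → (s1, 021221133, EZ)
  read 0, top E: go to s0, push A → (s0, 21221133, AZ)
  read 2, top A: go to s1, push ε → (s1, 1221133, Z)
  read 1, top Z: go to s0, push EAZ → (s0, 221133, EAZ)
  read 2, top E: go to s0, push ε → (s0, 21133, AZ)
  read 2, top A: go to s1, push ε → (s1, 1133, Z)
  read 1, top Z: go to s0, push EAZ → (s0, 133, EAZ)
  read 1, top E: go to s1, push ε → (s1, 33, AZ)
  read 3, top A: go to s1, push AA → (s1, 3, AAZ)
  read 3, top A: go to s1, push AA → (s1, ε, AAAZ)
All input consumed in state s1 with stack AAAZ.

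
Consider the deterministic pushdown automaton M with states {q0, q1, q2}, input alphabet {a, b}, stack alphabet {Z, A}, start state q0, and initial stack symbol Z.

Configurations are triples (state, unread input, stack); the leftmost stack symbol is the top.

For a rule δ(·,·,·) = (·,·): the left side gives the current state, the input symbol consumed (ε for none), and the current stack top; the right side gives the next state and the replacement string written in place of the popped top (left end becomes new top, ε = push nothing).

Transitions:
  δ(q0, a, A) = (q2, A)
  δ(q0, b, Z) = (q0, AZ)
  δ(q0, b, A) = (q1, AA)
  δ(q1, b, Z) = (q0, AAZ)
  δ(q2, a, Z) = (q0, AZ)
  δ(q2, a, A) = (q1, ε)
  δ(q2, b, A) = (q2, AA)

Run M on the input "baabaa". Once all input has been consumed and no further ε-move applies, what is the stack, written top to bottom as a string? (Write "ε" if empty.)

(q0, baabaa, Z)
  read b, top Z: go to q0, push AZ → (q0, aabaa, AZ)
  read a, top A: go to q2, push A → (q2, abaa, AZ)
  read a, top A: go to q1, push ε → (q1, baa, Z)
  read b, top Z: go to q0, push AAZ → (q0, aa, AAZ)
  read a, top A: go to q2, push A → (q2, a, AAZ)
  read a, top A: go to q1, push ε → (q1, ε, AZ)
All input consumed in state q1 with stack AZ.

AZ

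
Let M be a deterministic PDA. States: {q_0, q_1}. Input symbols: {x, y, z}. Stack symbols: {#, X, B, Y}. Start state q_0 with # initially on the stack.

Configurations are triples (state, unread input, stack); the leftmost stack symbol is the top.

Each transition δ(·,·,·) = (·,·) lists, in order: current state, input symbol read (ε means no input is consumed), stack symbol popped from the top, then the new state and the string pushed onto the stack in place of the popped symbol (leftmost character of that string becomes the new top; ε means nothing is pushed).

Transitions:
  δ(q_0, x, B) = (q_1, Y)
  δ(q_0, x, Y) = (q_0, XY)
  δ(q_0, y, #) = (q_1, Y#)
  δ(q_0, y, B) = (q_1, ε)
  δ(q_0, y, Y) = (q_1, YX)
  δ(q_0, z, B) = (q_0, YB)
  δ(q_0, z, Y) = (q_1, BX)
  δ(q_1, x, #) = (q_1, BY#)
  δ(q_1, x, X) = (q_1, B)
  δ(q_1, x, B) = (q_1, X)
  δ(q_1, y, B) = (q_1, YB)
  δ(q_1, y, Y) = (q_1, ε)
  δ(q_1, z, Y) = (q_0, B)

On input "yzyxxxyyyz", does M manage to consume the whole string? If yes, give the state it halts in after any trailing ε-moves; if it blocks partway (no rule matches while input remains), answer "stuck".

q_0

(q_0, yzyxxxyyyz, #)
  read y, top #: go to q_1, push Y# → (q_1, zyxxxyyyz, Y#)
  read z, top Y: go to q_0, push B → (q_0, yxxxyyyz, B#)
  read y, top B: go to q_1, push ε → (q_1, xxxyyyz, #)
  read x, top #: go to q_1, push BY# → (q_1, xxyyyz, BY#)
  read x, top B: go to q_1, push X → (q_1, xyyyz, XY#)
  read x, top X: go to q_1, push B → (q_1, yyyz, BY#)
  read y, top B: go to q_1, push YB → (q_1, yyz, YBY#)
  read y, top Y: go to q_1, push ε → (q_1, yz, BY#)
  read y, top B: go to q_1, push YB → (q_1, z, YBY#)
  read z, top Y: go to q_0, push B → (q_0, ε, BBY#)
All input consumed; M is in state q_0.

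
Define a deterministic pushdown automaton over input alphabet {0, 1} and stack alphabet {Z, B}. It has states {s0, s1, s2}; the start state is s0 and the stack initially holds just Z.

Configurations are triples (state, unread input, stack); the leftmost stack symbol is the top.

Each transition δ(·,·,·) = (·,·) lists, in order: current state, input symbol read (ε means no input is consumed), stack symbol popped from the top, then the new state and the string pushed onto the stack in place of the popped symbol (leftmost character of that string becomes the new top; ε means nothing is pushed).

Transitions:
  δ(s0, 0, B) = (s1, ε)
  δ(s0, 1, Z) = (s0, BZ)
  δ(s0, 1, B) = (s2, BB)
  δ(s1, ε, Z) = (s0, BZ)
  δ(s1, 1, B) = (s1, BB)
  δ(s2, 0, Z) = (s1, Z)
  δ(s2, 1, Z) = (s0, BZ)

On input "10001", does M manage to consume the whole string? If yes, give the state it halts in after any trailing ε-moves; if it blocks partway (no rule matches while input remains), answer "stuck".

(s0, 10001, Z)
  read 1, top Z: go to s0, push BZ → (s0, 0001, BZ)
  read 0, top B: go to s1, push ε → (s1, 001, Z)
  ε-move, top Z: go to s0, push BZ → (s0, 001, BZ)
  read 0, top B: go to s1, push ε → (s1, 01, Z)
  ε-move, top Z: go to s0, push BZ → (s0, 01, BZ)
  read 0, top B: go to s1, push ε → (s1, 1, Z)
  ε-move, top Z: go to s0, push BZ → (s0, 1, BZ)
  read 1, top B: go to s2, push BB → (s2, ε, BBZ)
All input consumed; M is in state s2.

s2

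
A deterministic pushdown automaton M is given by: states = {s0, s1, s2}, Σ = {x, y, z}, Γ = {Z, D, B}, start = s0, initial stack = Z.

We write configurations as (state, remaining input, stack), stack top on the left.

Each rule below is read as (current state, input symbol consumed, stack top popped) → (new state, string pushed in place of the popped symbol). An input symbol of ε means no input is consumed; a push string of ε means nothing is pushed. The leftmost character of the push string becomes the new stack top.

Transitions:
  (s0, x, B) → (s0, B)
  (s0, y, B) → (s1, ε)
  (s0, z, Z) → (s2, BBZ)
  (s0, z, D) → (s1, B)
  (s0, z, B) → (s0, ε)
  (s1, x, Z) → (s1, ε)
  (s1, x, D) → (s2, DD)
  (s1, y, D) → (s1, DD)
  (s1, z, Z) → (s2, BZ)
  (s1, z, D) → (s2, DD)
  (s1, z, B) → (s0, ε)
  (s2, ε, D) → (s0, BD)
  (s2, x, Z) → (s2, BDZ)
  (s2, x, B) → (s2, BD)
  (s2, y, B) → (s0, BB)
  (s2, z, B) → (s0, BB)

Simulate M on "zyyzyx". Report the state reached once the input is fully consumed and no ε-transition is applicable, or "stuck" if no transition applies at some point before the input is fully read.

s1

(s0, zyyzyx, Z)
  read z, top Z: go to s2, push BBZ → (s2, yyzyx, BBZ)
  read y, top B: go to s0, push BB → (s0, yzyx, BBBZ)
  read y, top B: go to s1, push ε → (s1, zyx, BBZ)
  read z, top B: go to s0, push ε → (s0, yx, BZ)
  read y, top B: go to s1, push ε → (s1, x, Z)
  read x, top Z: go to s1, push ε → (s1, ε, ε)
All input consumed; M is in state s1.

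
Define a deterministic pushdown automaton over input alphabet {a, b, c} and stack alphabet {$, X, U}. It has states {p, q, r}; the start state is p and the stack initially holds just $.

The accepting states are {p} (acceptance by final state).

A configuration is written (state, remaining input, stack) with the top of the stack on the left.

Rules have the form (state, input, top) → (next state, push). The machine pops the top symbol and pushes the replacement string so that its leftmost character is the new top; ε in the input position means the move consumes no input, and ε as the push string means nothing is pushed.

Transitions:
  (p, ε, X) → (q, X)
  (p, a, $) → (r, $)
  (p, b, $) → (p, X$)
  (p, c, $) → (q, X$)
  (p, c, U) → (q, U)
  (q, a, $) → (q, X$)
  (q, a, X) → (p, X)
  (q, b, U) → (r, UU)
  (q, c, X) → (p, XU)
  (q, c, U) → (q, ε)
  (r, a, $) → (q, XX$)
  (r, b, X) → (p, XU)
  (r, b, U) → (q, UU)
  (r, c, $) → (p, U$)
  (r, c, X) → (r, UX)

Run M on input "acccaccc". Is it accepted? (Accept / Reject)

Accept

(p, acccaccc, $)
  read a, top $: go to r, push $ → (r, cccaccc, $)
  read c, top $: go to p, push U$ → (p, ccaccc, U$)
  read c, top U: go to q, push U → (q, caccc, U$)
  read c, top U: go to q, push ε → (q, accc, $)
  read a, top $: go to q, push X$ → (q, ccc, X$)
  read c, top X: go to p, push XU → (p, cc, XU$)
  ε-move, top X: go to q, push X → (q, cc, XU$)
  read c, top X: go to p, push XU → (p, c, XUU$)
  ε-move, top X: go to q, push X → (q, c, XUU$)
  read c, top X: go to p, push XU → (p, ε, XUUU$)
All input consumed; state p ∈ F.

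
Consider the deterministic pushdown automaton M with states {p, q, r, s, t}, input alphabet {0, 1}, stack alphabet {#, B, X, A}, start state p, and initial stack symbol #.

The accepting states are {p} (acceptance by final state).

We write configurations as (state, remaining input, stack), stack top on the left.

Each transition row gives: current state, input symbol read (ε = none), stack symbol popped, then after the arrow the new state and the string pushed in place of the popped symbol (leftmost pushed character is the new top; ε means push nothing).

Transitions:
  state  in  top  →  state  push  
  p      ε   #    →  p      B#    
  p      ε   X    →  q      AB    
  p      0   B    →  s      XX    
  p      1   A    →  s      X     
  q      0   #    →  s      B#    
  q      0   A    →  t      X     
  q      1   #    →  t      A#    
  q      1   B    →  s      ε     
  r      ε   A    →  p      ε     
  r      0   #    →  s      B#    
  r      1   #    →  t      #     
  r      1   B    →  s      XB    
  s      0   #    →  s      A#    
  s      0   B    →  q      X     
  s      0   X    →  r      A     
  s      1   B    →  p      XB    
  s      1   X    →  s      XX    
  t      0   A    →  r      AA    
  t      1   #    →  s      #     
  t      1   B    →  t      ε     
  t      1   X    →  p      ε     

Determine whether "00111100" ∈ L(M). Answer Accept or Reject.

Reject

(p, 00111100, #) ⊢ (p, 00111100, B#) ⊢ (s, 0111100, XX#) ⊢ (r, 111100, AX#) ⊢ (p, 111100, X#) ⊢ (q, 111100, AB#)
No transition applies at (q, 111100, AB#); input not fully consumed.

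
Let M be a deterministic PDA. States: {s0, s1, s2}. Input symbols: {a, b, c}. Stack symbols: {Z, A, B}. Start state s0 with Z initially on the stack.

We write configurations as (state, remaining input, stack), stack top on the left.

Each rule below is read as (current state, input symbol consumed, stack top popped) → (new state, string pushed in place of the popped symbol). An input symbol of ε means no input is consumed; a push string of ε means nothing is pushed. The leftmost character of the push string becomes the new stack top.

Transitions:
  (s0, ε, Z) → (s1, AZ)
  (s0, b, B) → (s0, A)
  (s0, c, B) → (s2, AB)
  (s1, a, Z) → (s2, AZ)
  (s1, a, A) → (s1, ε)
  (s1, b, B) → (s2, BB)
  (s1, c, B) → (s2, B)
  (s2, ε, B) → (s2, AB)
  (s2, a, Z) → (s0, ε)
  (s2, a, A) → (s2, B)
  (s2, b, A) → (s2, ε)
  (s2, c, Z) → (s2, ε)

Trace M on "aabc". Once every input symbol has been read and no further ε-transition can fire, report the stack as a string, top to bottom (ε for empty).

(s0, aabc, Z)
  ε-move, top Z: go to s1, push AZ → (s1, aabc, AZ)
  read a, top A: go to s1, push ε → (s1, abc, Z)
  read a, top Z: go to s2, push AZ → (s2, bc, AZ)
  read b, top A: go to s2, push ε → (s2, c, Z)
  read c, top Z: go to s2, push ε → (s2, ε, ε)
All input consumed in state s2 with stack ε.

ε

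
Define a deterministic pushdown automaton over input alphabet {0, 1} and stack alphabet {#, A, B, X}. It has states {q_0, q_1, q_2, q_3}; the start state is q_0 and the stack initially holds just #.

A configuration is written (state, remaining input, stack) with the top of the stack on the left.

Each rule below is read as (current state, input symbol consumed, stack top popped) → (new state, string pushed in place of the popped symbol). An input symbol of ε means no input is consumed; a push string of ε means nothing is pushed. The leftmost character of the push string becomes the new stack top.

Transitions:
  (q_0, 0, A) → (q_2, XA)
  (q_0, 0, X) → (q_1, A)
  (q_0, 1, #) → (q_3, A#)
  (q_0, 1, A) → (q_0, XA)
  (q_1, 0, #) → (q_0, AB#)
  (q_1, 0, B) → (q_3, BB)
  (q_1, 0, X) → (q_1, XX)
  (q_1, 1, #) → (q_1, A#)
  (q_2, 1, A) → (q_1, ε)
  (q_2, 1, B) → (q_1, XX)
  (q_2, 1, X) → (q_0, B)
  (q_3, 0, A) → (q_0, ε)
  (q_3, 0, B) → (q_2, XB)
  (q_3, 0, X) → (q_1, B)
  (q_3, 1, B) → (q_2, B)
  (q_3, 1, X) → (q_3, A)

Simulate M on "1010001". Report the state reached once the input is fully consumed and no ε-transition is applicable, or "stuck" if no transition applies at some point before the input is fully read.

stuck

(q_0, 1010001, #)
  read 1, top #: go to q_3, push A# → (q_3, 010001, A#)
  read 0, top A: go to q_0, push ε → (q_0, 10001, #)
  read 1, top #: go to q_3, push A# → (q_3, 0001, A#)
  read 0, top A: go to q_0, push ε → (q_0, 001, #)
No transition for (q_0, 0, top #); M blocks with input 001 remaining.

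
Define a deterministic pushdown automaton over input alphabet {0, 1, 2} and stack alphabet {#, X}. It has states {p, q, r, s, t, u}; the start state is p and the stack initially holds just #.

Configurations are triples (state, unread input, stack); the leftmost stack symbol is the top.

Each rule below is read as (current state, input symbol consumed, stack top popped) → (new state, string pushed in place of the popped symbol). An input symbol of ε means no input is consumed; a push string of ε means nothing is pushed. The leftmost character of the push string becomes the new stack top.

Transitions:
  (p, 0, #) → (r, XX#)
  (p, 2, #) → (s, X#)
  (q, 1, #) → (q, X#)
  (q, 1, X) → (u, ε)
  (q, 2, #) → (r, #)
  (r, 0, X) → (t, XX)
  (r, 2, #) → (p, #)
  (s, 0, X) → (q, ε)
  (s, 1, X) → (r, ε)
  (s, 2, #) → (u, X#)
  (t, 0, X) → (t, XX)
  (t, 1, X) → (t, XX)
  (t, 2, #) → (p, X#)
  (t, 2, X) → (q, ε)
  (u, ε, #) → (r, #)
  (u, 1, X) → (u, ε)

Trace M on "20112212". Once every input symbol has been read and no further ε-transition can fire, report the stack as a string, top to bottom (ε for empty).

(p, 20112212, #)
  read 2, top #: go to s, push X# → (s, 0112212, X#)
  read 0, top X: go to q, push ε → (q, 112212, #)
  read 1, top #: go to q, push X# → (q, 12212, X#)
  read 1, top X: go to u, push ε → (u, 2212, #)
  ε-move, top #: go to r, push # → (r, 2212, #)
  read 2, top #: go to p, push # → (p, 212, #)
  read 2, top #: go to s, push X# → (s, 12, X#)
  read 1, top X: go to r, push ε → (r, 2, #)
  read 2, top #: go to p, push # → (p, ε, #)
All input consumed in state p with stack #.

#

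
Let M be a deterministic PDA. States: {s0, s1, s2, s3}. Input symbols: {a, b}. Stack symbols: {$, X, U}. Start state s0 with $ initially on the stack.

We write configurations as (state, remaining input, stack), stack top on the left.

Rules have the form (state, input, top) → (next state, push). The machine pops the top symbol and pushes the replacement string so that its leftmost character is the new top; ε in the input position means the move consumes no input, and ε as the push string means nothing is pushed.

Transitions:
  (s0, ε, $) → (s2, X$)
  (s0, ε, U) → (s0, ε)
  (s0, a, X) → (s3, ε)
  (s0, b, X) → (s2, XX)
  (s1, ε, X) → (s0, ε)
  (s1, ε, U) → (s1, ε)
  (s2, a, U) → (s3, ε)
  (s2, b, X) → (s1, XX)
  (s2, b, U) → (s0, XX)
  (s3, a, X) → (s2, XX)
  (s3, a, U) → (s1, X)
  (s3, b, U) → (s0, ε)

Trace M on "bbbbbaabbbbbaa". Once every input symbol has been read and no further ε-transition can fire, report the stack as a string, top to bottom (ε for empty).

XXXXX$

(s0, bbbbbaabbbbbaa, $)
  ε-move, top $: go to s2, push X$ → (s2, bbbbbaabbbbbaa, X$)
  read b, top X: go to s1, push XX → (s1, bbbbaabbbbbaa, XX$)
  ε-move, top X: go to s0, push ε → (s0, bbbbaabbbbbaa, X$)
  read b, top X: go to s2, push XX → (s2, bbbaabbbbbaa, XX$)
  read b, top X: go to s1, push XX → (s1, bbaabbbbbaa, XXX$)
  ε-move, top X: go to s0, push ε → (s0, bbaabbbbbaa, XX$)
  read b, top X: go to s2, push XX → (s2, baabbbbbaa, XXX$)
  read b, top X: go to s1, push XX → (s1, aabbbbbaa, XXXX$)
  ε-move, top X: go to s0, push ε → (s0, aabbbbbaa, XXX$)
  read a, top X: go to s3, push ε → (s3, abbbbbaa, XX$)
  read a, top X: go to s2, push XX → (s2, bbbbbaa, XXX$)
  read b, top X: go to s1, push XX → (s1, bbbbaa, XXXX$)
  ε-move, top X: go to s0, push ε → (s0, bbbbaa, XXX$)
  read b, top X: go to s2, push XX → (s2, bbbaa, XXXX$)
  read b, top X: go to s1, push XX → (s1, bbaa, XXXXX$)
  ε-move, top X: go to s0, push ε → (s0, bbaa, XXXX$)
  read b, top X: go to s2, push XX → (s2, baa, XXXXX$)
  read b, top X: go to s1, push XX → (s1, aa, XXXXXX$)
  ε-move, top X: go to s0, push ε → (s0, aa, XXXXX$)
  read a, top X: go to s3, push ε → (s3, a, XXXX$)
  read a, top X: go to s2, push XX → (s2, ε, XXXXX$)
All input consumed in state s2 with stack XXXXX$.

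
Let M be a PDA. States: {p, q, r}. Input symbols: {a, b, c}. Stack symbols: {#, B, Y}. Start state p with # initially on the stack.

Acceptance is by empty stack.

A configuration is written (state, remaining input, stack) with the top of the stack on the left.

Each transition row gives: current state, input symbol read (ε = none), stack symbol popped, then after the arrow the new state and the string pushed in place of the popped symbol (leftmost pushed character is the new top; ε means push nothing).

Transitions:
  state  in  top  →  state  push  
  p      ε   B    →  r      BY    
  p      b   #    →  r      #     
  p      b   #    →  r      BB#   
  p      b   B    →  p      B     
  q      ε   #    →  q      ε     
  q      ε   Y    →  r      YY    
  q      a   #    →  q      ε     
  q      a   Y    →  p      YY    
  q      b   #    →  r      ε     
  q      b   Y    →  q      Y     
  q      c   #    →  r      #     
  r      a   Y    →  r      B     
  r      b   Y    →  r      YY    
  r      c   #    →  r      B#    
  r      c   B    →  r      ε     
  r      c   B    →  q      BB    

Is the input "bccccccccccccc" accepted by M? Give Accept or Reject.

Reject

No computation consumes all input and empties the stack.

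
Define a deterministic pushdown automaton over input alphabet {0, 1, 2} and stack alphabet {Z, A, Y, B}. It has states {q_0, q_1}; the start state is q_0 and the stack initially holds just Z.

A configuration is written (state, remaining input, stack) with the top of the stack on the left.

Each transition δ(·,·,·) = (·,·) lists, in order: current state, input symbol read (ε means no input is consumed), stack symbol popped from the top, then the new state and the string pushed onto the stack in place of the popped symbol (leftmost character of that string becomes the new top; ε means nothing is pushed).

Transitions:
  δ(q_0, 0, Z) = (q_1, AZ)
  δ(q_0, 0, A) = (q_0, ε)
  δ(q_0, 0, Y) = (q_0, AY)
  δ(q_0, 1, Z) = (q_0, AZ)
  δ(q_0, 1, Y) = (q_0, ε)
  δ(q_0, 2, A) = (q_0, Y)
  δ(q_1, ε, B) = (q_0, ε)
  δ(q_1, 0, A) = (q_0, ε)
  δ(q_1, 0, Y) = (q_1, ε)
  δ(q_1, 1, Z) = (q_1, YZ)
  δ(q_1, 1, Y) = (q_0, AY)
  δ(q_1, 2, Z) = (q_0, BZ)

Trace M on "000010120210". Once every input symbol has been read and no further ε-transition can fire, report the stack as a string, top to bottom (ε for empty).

(q_0, 000010120210, Z)
  read 0, top Z: go to q_1, push AZ → (q_1, 00010120210, AZ)
  read 0, top A: go to q_0, push ε → (q_0, 0010120210, Z)
  read 0, top Z: go to q_1, push AZ → (q_1, 010120210, AZ)
  read 0, top A: go to q_0, push ε → (q_0, 10120210, Z)
  read 1, top Z: go to q_0, push AZ → (q_0, 0120210, AZ)
  read 0, top A: go to q_0, push ε → (q_0, 120210, Z)
  read 1, top Z: go to q_0, push AZ → (q_0, 20210, AZ)
  read 2, top A: go to q_0, push Y → (q_0, 0210, YZ)
  read 0, top Y: go to q_0, push AY → (q_0, 210, AYZ)
  read 2, top A: go to q_0, push Y → (q_0, 10, YYZ)
  read 1, top Y: go to q_0, push ε → (q_0, 0, YZ)
  read 0, top Y: go to q_0, push AY → (q_0, ε, AYZ)
All input consumed in state q_0 with stack AYZ.

AYZ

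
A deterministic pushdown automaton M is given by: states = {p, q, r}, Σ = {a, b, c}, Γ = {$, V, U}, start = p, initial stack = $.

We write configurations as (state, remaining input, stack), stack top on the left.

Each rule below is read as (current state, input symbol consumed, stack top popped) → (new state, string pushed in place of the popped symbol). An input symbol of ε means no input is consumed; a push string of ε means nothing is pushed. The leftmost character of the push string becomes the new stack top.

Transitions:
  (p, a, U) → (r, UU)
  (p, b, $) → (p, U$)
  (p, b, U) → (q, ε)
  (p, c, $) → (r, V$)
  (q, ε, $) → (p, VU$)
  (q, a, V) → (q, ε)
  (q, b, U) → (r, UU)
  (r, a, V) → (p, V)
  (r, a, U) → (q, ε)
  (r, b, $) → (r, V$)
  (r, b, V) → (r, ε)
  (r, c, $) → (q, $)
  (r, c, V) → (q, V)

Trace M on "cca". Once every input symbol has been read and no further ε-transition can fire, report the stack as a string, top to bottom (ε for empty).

VU$

(p, cca, $)
  read c, top $: go to r, push V$ → (r, ca, V$)
  read c, top V: go to q, push V → (q, a, V$)
  read a, top V: go to q, push ε → (q, ε, $)
  ε-move, top $: go to p, push VU$ → (p, ε, VU$)
All input consumed in state p with stack VU$.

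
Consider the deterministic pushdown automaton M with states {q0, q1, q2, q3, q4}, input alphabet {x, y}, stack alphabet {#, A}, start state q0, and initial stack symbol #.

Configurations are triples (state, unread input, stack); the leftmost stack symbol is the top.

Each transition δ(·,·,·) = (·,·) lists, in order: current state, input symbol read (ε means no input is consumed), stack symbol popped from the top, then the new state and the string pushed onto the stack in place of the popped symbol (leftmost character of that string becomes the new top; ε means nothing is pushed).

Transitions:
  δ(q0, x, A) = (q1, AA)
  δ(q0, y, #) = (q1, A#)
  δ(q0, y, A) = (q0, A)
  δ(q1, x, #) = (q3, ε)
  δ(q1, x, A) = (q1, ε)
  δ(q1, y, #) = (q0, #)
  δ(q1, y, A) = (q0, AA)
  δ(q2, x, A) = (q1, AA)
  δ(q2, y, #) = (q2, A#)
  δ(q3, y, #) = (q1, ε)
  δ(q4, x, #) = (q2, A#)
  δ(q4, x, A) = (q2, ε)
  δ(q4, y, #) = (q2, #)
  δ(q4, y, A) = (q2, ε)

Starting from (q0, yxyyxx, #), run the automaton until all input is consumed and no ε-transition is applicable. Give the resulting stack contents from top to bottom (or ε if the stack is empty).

ε

(q0, yxyyxx, #) ⊢ (q1, xyyxx, A#) ⊢ (q1, yyxx, #) ⊢ (q0, yxx, #) ⊢ (q1, xx, A#) ⊢ (q1, x, #) ⊢ (q3, ε, ε)
All input consumed in state q3 with stack ε.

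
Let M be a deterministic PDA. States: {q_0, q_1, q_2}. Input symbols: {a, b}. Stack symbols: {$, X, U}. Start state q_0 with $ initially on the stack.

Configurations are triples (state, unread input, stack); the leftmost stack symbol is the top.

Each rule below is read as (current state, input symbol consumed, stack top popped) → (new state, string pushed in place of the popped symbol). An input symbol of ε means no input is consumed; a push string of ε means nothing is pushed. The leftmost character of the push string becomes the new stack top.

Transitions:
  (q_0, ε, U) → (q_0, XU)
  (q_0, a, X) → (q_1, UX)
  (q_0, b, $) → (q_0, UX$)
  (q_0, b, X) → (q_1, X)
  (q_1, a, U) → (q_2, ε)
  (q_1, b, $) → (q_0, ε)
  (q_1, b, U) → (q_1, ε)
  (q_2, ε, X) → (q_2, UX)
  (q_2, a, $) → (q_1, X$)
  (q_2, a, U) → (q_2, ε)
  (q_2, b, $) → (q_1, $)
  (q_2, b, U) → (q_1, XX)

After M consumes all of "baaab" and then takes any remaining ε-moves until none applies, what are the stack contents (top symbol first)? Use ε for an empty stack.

XXXUX$

(q_0, baaab, $)
  read b, top $: go to q_0, push UX$ → (q_0, aaab, UX$)
  ε-move, top U: go to q_0, push XU → (q_0, aaab, XUX$)
  read a, top X: go to q_1, push UX → (q_1, aab, UXUX$)
  read a, top U: go to q_2, push ε → (q_2, ab, XUX$)
  ε-move, top X: go to q_2, push UX → (q_2, ab, UXUX$)
  read a, top U: go to q_2, push ε → (q_2, b, XUX$)
  ε-move, top X: go to q_2, push UX → (q_2, b, UXUX$)
  read b, top U: go to q_1, push XX → (q_1, ε, XXXUX$)
All input consumed in state q_1 with stack XXXUX$.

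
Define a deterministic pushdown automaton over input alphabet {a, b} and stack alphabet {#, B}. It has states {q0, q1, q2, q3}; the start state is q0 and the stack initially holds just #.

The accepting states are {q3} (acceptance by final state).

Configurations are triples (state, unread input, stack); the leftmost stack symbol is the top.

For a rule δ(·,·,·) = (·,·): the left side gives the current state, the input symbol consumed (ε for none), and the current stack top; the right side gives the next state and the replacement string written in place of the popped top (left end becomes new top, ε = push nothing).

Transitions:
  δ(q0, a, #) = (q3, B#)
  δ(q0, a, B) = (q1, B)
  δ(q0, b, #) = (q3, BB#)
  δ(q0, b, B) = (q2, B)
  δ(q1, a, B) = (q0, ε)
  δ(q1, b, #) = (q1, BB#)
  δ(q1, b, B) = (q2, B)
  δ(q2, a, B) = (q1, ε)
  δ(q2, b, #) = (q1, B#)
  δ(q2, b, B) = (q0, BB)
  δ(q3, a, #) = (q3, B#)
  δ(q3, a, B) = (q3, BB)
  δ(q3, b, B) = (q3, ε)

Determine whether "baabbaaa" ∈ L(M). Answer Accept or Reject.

(q0, baabbaaa, #)
  read b, top #: go to q3, push BB# → (q3, aabbaaa, BB#)
  read a, top B: go to q3, push BB → (q3, abbaaa, BBB#)
  read a, top B: go to q3, push BB → (q3, bbaaa, BBBB#)
  read b, top B: go to q3, push ε → (q3, baaa, BBB#)
  read b, top B: go to q3, push ε → (q3, aaa, BB#)
  read a, top B: go to q3, push BB → (q3, aa, BBB#)
  read a, top B: go to q3, push BB → (q3, a, BBBB#)
  read a, top B: go to q3, push BB → (q3, ε, BBBBB#)
All input consumed; state q3 ∈ F.

Accept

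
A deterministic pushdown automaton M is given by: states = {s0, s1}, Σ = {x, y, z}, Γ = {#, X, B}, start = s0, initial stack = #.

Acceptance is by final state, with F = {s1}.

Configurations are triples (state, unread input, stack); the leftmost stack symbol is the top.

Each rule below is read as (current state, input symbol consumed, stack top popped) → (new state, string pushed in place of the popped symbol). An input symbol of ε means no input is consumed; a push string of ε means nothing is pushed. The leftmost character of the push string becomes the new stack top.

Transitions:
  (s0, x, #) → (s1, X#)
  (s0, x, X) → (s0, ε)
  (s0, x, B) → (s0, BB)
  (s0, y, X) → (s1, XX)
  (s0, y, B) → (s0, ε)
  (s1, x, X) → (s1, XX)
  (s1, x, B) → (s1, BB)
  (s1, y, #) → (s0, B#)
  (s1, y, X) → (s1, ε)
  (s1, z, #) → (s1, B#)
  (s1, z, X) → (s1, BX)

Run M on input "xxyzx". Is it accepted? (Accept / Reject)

Accept

(s0, xxyzx, #)
  read x, top #: go to s1, push X# → (s1, xyzx, X#)
  read x, top X: go to s1, push XX → (s1, yzx, XX#)
  read y, top X: go to s1, push ε → (s1, zx, X#)
  read z, top X: go to s1, push BX → (s1, x, BX#)
  read x, top B: go to s1, push BB → (s1, ε, BBX#)
All input consumed; state s1 ∈ F.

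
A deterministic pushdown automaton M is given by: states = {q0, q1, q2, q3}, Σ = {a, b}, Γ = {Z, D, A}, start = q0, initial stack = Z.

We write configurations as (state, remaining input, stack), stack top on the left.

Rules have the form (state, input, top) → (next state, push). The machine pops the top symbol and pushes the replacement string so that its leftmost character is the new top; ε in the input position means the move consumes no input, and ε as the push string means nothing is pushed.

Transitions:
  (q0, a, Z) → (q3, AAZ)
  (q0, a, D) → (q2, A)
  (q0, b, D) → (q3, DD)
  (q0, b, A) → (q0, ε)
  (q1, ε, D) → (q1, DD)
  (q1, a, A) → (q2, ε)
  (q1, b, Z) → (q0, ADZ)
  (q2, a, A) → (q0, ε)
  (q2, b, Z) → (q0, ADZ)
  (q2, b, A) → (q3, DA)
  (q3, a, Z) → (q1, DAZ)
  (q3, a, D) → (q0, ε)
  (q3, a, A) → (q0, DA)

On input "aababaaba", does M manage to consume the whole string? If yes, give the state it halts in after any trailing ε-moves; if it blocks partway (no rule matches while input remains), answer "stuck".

(q0, aababaaba, Z)
  read a, top Z: go to q3, push AAZ → (q3, ababaaba, AAZ)
  read a, top A: go to q0, push DA → (q0, babaaba, DAAZ)
  read b, top D: go to q3, push DD → (q3, abaaba, DDAAZ)
  read a, top D: go to q0, push ε → (q0, baaba, DAAZ)
  read b, top D: go to q3, push DD → (q3, aaba, DDAAZ)
  read a, top D: go to q0, push ε → (q0, aba, DAAZ)
  read a, top D: go to q2, push A → (q2, ba, AAAZ)
  read b, top A: go to q3, push DA → (q3, a, DAAAZ)
  read a, top D: go to q0, push ε → (q0, ε, AAAZ)
All input consumed; M is in state q0.

q0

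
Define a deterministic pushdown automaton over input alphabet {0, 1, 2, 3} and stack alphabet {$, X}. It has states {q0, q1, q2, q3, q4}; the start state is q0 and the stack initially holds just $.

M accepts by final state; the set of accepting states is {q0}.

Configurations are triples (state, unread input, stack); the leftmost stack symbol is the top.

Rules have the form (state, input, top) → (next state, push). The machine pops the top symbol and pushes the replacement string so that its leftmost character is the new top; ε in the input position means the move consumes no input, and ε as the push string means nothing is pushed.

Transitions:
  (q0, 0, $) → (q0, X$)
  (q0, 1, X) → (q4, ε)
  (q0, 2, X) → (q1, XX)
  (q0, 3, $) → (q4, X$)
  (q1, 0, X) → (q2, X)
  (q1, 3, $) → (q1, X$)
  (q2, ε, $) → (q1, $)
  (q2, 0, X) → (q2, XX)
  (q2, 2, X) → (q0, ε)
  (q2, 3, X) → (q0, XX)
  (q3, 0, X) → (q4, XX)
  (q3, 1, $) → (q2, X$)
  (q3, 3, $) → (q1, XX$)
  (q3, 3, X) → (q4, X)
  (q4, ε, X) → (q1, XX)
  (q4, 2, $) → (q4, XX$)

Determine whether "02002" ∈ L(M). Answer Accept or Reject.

(q0, 02002, $)
  read 0, top $: go to q0, push X$ → (q0, 2002, X$)
  read 2, top X: go to q1, push XX → (q1, 002, XX$)
  read 0, top X: go to q2, push X → (q2, 02, XX$)
  read 0, top X: go to q2, push XX → (q2, 2, XXX$)
  read 2, top X: go to q0, push ε → (q0, ε, XX$)
All input consumed; state q0 ∈ F.

Accept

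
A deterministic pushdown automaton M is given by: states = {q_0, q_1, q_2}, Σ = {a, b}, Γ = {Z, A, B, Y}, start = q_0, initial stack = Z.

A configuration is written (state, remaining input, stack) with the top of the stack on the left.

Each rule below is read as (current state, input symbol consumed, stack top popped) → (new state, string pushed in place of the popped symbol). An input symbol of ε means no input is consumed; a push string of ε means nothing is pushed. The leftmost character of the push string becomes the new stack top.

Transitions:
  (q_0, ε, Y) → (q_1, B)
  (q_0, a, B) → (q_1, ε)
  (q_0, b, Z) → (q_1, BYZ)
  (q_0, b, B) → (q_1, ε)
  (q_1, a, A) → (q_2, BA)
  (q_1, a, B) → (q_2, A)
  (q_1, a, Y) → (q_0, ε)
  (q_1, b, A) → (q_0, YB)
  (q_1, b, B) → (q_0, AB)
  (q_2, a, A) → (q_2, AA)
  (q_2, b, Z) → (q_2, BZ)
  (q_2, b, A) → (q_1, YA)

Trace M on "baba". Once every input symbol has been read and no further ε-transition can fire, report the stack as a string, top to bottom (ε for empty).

AYZ

(q_0, baba, Z) ⊢ (q_1, aba, BYZ) ⊢ (q_2, ba, AYZ) ⊢ (q_1, a, YAYZ) ⊢ (q_0, ε, AYZ)
All input consumed in state q_0 with stack AYZ.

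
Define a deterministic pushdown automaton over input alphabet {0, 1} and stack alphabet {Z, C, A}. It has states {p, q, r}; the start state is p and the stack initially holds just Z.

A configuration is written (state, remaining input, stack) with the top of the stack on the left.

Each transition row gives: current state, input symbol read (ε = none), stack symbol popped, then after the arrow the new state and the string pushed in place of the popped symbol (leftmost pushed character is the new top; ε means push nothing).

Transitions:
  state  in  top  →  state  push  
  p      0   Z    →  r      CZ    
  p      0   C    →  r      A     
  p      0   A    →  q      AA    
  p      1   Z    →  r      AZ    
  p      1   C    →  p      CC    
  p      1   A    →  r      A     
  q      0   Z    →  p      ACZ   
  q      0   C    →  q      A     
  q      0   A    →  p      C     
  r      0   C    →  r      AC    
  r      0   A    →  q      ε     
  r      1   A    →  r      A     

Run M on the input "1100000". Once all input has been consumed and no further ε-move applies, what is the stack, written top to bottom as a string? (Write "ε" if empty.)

(p, 1100000, Z) ⊢ (r, 100000, AZ) ⊢ (r, 00000, AZ) ⊢ (q, 0000, Z) ⊢ (p, 000, ACZ) ⊢ (q, 00, AACZ) ⊢ (p, 0, CACZ) ⊢ (r, ε, AACZ)
All input consumed in state r with stack AACZ.

AACZ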